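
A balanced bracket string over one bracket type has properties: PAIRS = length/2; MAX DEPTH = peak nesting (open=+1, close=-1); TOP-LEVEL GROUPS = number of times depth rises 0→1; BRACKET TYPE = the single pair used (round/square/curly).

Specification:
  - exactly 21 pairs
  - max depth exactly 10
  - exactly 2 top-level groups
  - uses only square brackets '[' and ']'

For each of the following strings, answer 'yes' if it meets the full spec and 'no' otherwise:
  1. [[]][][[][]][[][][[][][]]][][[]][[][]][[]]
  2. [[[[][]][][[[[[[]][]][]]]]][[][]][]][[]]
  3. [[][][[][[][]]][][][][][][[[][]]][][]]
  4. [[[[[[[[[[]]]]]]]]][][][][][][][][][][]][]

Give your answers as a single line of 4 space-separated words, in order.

Answer: no no no yes

Derivation:
String 1 '[[]][][[][]][[][][[][][]]][][[]][[][]][[]]': depth seq [1 2 1 0 1 0 1 2 1 2 1 0 1 2 1 2 1 2 3 2 3 2 3 2 1 0 1 0 1 2 1 0 1 2 1 2 1 0 1 2 1 0]
  -> pairs=21 depth=3 groups=8 -> no
String 2 '[[[[][]][][[[[[[]][]][]]]]][[][]][]][[]]': depth seq [1 2 3 4 3 4 3 2 3 2 3 4 5 6 7 8 7 6 7 6 5 6 5 4 3 2 1 2 3 2 3 2 1 2 1 0 1 2 1 0]
  -> pairs=20 depth=8 groups=2 -> no
String 3 '[[][][[][[][]]][][][][][][[[][]]][][]]': depth seq [1 2 1 2 1 2 3 2 3 4 3 4 3 2 1 2 1 2 1 2 1 2 1 2 1 2 3 4 3 4 3 2 1 2 1 2 1 0]
  -> pairs=19 depth=4 groups=1 -> no
String 4 '[[[[[[[[[[]]]]]]]]][][][][][][][][][][]][]': depth seq [1 2 3 4 5 6 7 8 9 10 9 8 7 6 5 4 3 2 1 2 1 2 1 2 1 2 1 2 1 2 1 2 1 2 1 2 1 2 1 0 1 0]
  -> pairs=21 depth=10 groups=2 -> yes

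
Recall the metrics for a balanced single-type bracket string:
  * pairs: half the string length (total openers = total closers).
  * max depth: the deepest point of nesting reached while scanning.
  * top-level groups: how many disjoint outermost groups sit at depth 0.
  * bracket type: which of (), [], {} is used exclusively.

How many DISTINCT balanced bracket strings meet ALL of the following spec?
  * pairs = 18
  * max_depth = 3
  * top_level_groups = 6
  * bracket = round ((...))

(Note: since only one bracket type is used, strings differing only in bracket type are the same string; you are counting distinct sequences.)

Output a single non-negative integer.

Spec: pairs=18 depth=3 groups=6
Count(depth <= 3) = 1661056
Count(depth <= 2) = 6188
Count(depth == 3) = 1661056 - 6188 = 1654868

Answer: 1654868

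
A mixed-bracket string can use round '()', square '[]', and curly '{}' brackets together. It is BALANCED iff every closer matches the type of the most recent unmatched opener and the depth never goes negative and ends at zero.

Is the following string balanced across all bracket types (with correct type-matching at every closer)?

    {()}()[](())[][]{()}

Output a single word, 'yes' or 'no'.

pos 0: push '{'; stack = {
pos 1: push '('; stack = {(
pos 2: ')' matches '('; pop; stack = {
pos 3: '}' matches '{'; pop; stack = (empty)
pos 4: push '('; stack = (
pos 5: ')' matches '('; pop; stack = (empty)
pos 6: push '['; stack = [
pos 7: ']' matches '['; pop; stack = (empty)
pos 8: push '('; stack = (
pos 9: push '('; stack = ((
pos 10: ')' matches '('; pop; stack = (
pos 11: ')' matches '('; pop; stack = (empty)
pos 12: push '['; stack = [
pos 13: ']' matches '['; pop; stack = (empty)
pos 14: push '['; stack = [
pos 15: ']' matches '['; pop; stack = (empty)
pos 16: push '{'; stack = {
pos 17: push '('; stack = {(
pos 18: ')' matches '('; pop; stack = {
pos 19: '}' matches '{'; pop; stack = (empty)
end: stack empty → VALID
Verdict: properly nested → yes

Answer: yes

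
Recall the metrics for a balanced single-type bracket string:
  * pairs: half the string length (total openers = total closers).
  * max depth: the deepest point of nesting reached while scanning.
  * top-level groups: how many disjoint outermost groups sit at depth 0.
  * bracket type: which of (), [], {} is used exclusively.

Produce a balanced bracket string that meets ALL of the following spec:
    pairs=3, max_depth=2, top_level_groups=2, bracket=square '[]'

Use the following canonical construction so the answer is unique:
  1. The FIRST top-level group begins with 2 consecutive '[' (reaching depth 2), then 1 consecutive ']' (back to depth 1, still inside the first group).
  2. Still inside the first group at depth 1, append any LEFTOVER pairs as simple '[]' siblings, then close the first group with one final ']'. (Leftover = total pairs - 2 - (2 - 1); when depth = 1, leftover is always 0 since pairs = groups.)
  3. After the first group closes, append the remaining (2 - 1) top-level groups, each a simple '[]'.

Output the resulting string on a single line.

Spec: pairs=3 depth=2 groups=2
Leftover pairs = 3 - 2 - (2-1) = 0
First group: deep chain of depth 2 + 0 sibling pairs
Remaining 1 groups: simple '[]' each

Answer: [[]][]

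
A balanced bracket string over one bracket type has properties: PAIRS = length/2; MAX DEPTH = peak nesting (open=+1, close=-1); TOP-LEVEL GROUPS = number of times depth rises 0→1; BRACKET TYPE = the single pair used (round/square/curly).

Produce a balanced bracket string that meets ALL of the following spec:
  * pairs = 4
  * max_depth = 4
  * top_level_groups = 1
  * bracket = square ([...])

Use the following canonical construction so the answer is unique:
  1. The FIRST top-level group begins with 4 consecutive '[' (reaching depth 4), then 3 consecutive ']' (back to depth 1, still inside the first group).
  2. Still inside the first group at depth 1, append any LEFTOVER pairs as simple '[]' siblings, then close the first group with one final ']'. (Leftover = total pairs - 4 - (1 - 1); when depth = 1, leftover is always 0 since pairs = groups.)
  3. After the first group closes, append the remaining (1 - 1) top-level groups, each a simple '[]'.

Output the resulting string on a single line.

Spec: pairs=4 depth=4 groups=1
Leftover pairs = 4 - 4 - (1-1) = 0
First group: deep chain of depth 4 + 0 sibling pairs
Remaining 0 groups: simple '[]' each

Answer: [[[[]]]]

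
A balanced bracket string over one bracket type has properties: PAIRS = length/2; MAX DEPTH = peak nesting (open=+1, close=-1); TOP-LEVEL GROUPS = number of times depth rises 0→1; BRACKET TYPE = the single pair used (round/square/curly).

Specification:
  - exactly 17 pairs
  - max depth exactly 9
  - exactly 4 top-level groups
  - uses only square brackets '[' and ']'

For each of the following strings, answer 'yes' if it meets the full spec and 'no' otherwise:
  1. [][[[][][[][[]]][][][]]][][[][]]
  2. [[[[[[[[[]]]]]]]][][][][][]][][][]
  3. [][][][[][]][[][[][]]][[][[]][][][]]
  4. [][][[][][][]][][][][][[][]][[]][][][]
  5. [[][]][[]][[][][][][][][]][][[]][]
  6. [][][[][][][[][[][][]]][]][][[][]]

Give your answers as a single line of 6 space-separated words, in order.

Answer: no yes no no no no

Derivation:
String 1 '[][[[][][[][[]]][][][]]][][[][]]': depth seq [1 0 1 2 3 2 3 2 3 4 3 4 5 4 3 2 3 2 3 2 3 2 1 0 1 0 1 2 1 2 1 0]
  -> pairs=16 depth=5 groups=4 -> no
String 2 '[[[[[[[[[]]]]]]]][][][][][]][][][]': depth seq [1 2 3 4 5 6 7 8 9 8 7 6 5 4 3 2 1 2 1 2 1 2 1 2 1 2 1 0 1 0 1 0 1 0]
  -> pairs=17 depth=9 groups=4 -> yes
String 3 '[][][][[][]][[][[][]]][[][[]][][][]]': depth seq [1 0 1 0 1 0 1 2 1 2 1 0 1 2 1 2 3 2 3 2 1 0 1 2 1 2 3 2 1 2 1 2 1 2 1 0]
  -> pairs=18 depth=3 groups=6 -> no
String 4 '[][][[][][][]][][][][][[][]][[]][][][]': depth seq [1 0 1 0 1 2 1 2 1 2 1 2 1 0 1 0 1 0 1 0 1 0 1 2 1 2 1 0 1 2 1 0 1 0 1 0 1 0]
  -> pairs=19 depth=2 groups=12 -> no
String 5 '[[][]][[]][[][][][][][][]][][[]][]': depth seq [1 2 1 2 1 0 1 2 1 0 1 2 1 2 1 2 1 2 1 2 1 2 1 2 1 0 1 0 1 2 1 0 1 0]
  -> pairs=17 depth=2 groups=6 -> no
String 6 '[][][[][][][[][[][][]]][]][][[][]]': depth seq [1 0 1 0 1 2 1 2 1 2 1 2 3 2 3 4 3 4 3 4 3 2 1 2 1 0 1 0 1 2 1 2 1 0]
  -> pairs=17 depth=4 groups=5 -> no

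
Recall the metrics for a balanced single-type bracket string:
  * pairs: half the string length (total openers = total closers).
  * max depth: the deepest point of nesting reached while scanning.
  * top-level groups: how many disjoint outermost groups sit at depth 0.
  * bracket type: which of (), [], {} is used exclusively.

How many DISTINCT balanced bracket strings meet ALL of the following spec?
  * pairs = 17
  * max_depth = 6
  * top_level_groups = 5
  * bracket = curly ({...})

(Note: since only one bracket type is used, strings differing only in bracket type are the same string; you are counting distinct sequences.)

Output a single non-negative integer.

Spec: pairs=17 depth=6 groups=5
Count(depth <= 6) = 7944310
Count(depth <= 5) = 6306215
Count(depth == 6) = 7944310 - 6306215 = 1638095

Answer: 1638095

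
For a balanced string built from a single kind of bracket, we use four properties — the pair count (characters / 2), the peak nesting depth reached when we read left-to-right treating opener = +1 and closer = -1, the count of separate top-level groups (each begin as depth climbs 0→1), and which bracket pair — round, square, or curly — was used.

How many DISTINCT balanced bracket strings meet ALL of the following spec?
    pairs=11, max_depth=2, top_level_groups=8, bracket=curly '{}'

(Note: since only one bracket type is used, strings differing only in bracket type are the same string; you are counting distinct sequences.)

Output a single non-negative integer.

Answer: 120

Derivation:
Spec: pairs=11 depth=2 groups=8
Count(depth <= 2) = 120
Count(depth <= 1) = 0
Count(depth == 2) = 120 - 0 = 120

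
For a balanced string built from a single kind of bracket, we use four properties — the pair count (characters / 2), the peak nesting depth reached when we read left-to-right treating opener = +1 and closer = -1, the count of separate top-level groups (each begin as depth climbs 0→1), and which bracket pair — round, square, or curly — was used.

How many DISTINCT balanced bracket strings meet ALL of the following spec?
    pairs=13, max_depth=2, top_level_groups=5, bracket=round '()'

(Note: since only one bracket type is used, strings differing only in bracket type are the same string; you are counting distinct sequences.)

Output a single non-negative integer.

Spec: pairs=13 depth=2 groups=5
Count(depth <= 2) = 495
Count(depth <= 1) = 0
Count(depth == 2) = 495 - 0 = 495

Answer: 495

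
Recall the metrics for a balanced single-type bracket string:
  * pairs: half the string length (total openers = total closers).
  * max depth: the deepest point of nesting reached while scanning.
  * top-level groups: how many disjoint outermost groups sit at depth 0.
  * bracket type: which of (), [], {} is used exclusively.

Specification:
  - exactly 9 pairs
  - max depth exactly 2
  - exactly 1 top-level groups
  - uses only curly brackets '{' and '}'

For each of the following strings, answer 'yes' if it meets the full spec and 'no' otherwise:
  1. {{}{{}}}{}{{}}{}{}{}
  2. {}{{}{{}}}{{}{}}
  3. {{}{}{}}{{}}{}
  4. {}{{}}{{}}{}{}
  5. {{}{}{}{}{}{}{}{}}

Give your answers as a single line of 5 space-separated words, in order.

Answer: no no no no yes

Derivation:
String 1 '{{}{{}}}{}{{}}{}{}{}': depth seq [1 2 1 2 3 2 1 0 1 0 1 2 1 0 1 0 1 0 1 0]
  -> pairs=10 depth=3 groups=6 -> no
String 2 '{}{{}{{}}}{{}{}}': depth seq [1 0 1 2 1 2 3 2 1 0 1 2 1 2 1 0]
  -> pairs=8 depth=3 groups=3 -> no
String 3 '{{}{}{}}{{}}{}': depth seq [1 2 1 2 1 2 1 0 1 2 1 0 1 0]
  -> pairs=7 depth=2 groups=3 -> no
String 4 '{}{{}}{{}}{}{}': depth seq [1 0 1 2 1 0 1 2 1 0 1 0 1 0]
  -> pairs=7 depth=2 groups=5 -> no
String 5 '{{}{}{}{}{}{}{}{}}': depth seq [1 2 1 2 1 2 1 2 1 2 1 2 1 2 1 2 1 0]
  -> pairs=9 depth=2 groups=1 -> yes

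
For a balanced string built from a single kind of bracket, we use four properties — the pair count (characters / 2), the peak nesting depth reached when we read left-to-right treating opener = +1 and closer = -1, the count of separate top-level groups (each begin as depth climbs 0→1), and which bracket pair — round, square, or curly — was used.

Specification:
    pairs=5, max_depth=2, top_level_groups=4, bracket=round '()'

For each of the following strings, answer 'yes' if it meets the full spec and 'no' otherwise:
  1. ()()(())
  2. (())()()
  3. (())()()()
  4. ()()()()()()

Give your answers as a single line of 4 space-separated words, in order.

String 1 '()()(())': depth seq [1 0 1 0 1 2 1 0]
  -> pairs=4 depth=2 groups=3 -> no
String 2 '(())()()': depth seq [1 2 1 0 1 0 1 0]
  -> pairs=4 depth=2 groups=3 -> no
String 3 '(())()()()': depth seq [1 2 1 0 1 0 1 0 1 0]
  -> pairs=5 depth=2 groups=4 -> yes
String 4 '()()()()()()': depth seq [1 0 1 0 1 0 1 0 1 0 1 0]
  -> pairs=6 depth=1 groups=6 -> no

Answer: no no yes no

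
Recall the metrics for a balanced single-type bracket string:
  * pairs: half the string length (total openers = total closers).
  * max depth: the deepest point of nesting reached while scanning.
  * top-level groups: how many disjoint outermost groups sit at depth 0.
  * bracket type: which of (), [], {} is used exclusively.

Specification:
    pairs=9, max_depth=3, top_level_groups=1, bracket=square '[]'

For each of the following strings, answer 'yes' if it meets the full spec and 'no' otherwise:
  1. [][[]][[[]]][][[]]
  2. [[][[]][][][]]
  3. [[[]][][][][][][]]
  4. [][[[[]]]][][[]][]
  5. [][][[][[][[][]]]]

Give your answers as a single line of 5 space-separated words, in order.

String 1 '[][[]][[[]]][][[]]': depth seq [1 0 1 2 1 0 1 2 3 2 1 0 1 0 1 2 1 0]
  -> pairs=9 depth=3 groups=5 -> no
String 2 '[[][[]][][][]]': depth seq [1 2 1 2 3 2 1 2 1 2 1 2 1 0]
  -> pairs=7 depth=3 groups=1 -> no
String 3 '[[[]][][][][][][]]': depth seq [1 2 3 2 1 2 1 2 1 2 1 2 1 2 1 2 1 0]
  -> pairs=9 depth=3 groups=1 -> yes
String 4 '[][[[[]]]][][[]][]': depth seq [1 0 1 2 3 4 3 2 1 0 1 0 1 2 1 0 1 0]
  -> pairs=9 depth=4 groups=5 -> no
String 5 '[][][[][[][[][]]]]': depth seq [1 0 1 0 1 2 1 2 3 2 3 4 3 4 3 2 1 0]
  -> pairs=9 depth=4 groups=3 -> no

Answer: no no yes no no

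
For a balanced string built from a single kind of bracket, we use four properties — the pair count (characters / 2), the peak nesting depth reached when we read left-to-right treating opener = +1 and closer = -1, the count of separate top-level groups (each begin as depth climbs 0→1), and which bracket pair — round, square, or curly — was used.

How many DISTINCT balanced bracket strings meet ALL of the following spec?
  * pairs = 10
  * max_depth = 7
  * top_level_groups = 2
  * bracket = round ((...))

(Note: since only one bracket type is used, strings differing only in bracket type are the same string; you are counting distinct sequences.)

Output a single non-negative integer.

Answer: 176

Derivation:
Spec: pairs=10 depth=7 groups=2
Count(depth <= 7) = 4832
Count(depth <= 6) = 4656
Count(depth == 7) = 4832 - 4656 = 176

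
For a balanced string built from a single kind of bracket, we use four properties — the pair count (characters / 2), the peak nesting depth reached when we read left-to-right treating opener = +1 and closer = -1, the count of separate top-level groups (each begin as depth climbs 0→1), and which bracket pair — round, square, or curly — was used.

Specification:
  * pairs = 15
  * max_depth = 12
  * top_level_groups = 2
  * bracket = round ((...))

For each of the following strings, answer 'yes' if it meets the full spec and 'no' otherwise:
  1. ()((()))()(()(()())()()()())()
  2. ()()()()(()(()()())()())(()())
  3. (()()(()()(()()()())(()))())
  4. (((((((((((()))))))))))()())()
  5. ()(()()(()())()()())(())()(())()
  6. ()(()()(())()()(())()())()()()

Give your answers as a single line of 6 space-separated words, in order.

Answer: no no no yes no no

Derivation:
String 1 '()((()))()(()(()())()()()())()': depth seq [1 0 1 2 3 2 1 0 1 0 1 2 1 2 3 2 3 2 1 2 1 2 1 2 1 2 1 0 1 0]
  -> pairs=15 depth=3 groups=5 -> no
String 2 '()()()()(()(()()())()())(()())': depth seq [1 0 1 0 1 0 1 0 1 2 1 2 3 2 3 2 3 2 1 2 1 2 1 0 1 2 1 2 1 0]
  -> pairs=15 depth=3 groups=6 -> no
String 3 '(()()(()()(()()()())(()))())': depth seq [1 2 1 2 1 2 3 2 3 2 3 4 3 4 3 4 3 4 3 2 3 4 3 2 1 2 1 0]
  -> pairs=14 depth=4 groups=1 -> no
String 4 '(((((((((((()))))))))))()())()': depth seq [1 2 3 4 5 6 7 8 9 10 11 12 11 10 9 8 7 6 5 4 3 2 1 2 1 2 1 0 1 0]
  -> pairs=15 depth=12 groups=2 -> yes
String 5 '()(()()(()())()()())(())()(())()': depth seq [1 0 1 2 1 2 1 2 3 2 3 2 1 2 1 2 1 2 1 0 1 2 1 0 1 0 1 2 1 0 1 0]
  -> pairs=16 depth=3 groups=6 -> no
String 6 '()(()()(())()()(())()())()()()': depth seq [1 0 1 2 1 2 1 2 3 2 1 2 1 2 1 2 3 2 1 2 1 2 1 0 1 0 1 0 1 0]
  -> pairs=15 depth=3 groups=5 -> no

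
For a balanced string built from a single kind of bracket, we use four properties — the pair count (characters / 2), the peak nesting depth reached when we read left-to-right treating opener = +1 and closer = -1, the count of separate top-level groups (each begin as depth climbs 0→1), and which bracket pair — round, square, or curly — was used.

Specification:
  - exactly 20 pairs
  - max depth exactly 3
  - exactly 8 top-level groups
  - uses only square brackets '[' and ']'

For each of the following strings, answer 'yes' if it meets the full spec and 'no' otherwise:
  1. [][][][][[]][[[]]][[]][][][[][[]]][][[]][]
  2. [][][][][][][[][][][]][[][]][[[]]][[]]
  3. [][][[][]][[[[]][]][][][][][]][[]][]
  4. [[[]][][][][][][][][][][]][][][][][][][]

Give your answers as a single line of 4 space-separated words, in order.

String 1 '[][][][][[]][[[]]][[]][][][[][[]]][][[]][]': depth seq [1 0 1 0 1 0 1 0 1 2 1 0 1 2 3 2 1 0 1 2 1 0 1 0 1 0 1 2 1 2 3 2 1 0 1 0 1 2 1 0 1 0]
  -> pairs=21 depth=3 groups=13 -> no
String 2 '[][][][][][][[][][][]][[][]][[[]]][[]]': depth seq [1 0 1 0 1 0 1 0 1 0 1 0 1 2 1 2 1 2 1 2 1 0 1 2 1 2 1 0 1 2 3 2 1 0 1 2 1 0]
  -> pairs=19 depth=3 groups=10 -> no
String 3 '[][][[][]][[[[]][]][][][][][]][[]][]': depth seq [1 0 1 0 1 2 1 2 1 0 1 2 3 4 3 2 3 2 1 2 1 2 1 2 1 2 1 2 1 0 1 2 1 0 1 0]
  -> pairs=18 depth=4 groups=6 -> no
String 4 '[[[]][][][][][][][][][][]][][][][][][][]': depth seq [1 2 3 2 1 2 1 2 1 2 1 2 1 2 1 2 1 2 1 2 1 2 1 2 1 0 1 0 1 0 1 0 1 0 1 0 1 0 1 0]
  -> pairs=20 depth=3 groups=8 -> yes

Answer: no no no yes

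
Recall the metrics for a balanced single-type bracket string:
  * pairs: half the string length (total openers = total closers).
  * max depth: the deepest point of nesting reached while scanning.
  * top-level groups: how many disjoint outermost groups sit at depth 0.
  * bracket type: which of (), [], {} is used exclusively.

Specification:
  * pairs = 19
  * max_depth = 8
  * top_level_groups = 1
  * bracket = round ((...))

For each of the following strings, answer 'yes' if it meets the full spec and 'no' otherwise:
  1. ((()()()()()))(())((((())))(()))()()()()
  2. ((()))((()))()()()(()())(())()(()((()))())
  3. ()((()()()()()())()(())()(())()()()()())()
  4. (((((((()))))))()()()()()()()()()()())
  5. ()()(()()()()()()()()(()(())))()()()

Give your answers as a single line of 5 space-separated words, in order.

Answer: no no no yes no

Derivation:
String 1 '((()()()()()))(())((((())))(()))()()()()': depth seq [1 2 3 2 3 2 3 2 3 2 3 2 1 0 1 2 1 0 1 2 3 4 5 4 3 2 1 2 3 2 1 0 1 0 1 0 1 0 1 0]
  -> pairs=20 depth=5 groups=7 -> no
String 2 '((()))((()))()()()(()())(())()(()((()))())': depth seq [1 2 3 2 1 0 1 2 3 2 1 0 1 0 1 0 1 0 1 2 1 2 1 0 1 2 1 0 1 0 1 2 1 2 3 4 3 2 1 2 1 0]
  -> pairs=21 depth=4 groups=9 -> no
String 3 '()((()()()()()())()(())()(())()()()()())()': depth seq [1 0 1 2 3 2 3 2 3 2 3 2 3 2 3 2 1 2 1 2 3 2 1 2 1 2 3 2 1 2 1 2 1 2 1 2 1 2 1 0 1 0]
  -> pairs=21 depth=3 groups=3 -> no
String 4 '(((((((()))))))()()()()()()()()()()())': depth seq [1 2 3 4 5 6 7 8 7 6 5 4 3 2 1 2 1 2 1 2 1 2 1 2 1 2 1 2 1 2 1 2 1 2 1 2 1 0]
  -> pairs=19 depth=8 groups=1 -> yes
String 5 '()()(()()()()()()()()(()(())))()()()': depth seq [1 0 1 0 1 2 1 2 1 2 1 2 1 2 1 2 1 2 1 2 1 2 3 2 3 4 3 2 1 0 1 0 1 0 1 0]
  -> pairs=18 depth=4 groups=6 -> no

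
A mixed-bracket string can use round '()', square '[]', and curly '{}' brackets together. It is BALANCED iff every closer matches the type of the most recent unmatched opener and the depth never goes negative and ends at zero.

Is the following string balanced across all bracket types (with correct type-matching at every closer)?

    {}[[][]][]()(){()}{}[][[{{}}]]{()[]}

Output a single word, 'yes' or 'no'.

pos 0: push '{'; stack = {
pos 1: '}' matches '{'; pop; stack = (empty)
pos 2: push '['; stack = [
pos 3: push '['; stack = [[
pos 4: ']' matches '['; pop; stack = [
pos 5: push '['; stack = [[
pos 6: ']' matches '['; pop; stack = [
pos 7: ']' matches '['; pop; stack = (empty)
pos 8: push '['; stack = [
pos 9: ']' matches '['; pop; stack = (empty)
pos 10: push '('; stack = (
pos 11: ')' matches '('; pop; stack = (empty)
pos 12: push '('; stack = (
pos 13: ')' matches '('; pop; stack = (empty)
pos 14: push '{'; stack = {
pos 15: push '('; stack = {(
pos 16: ')' matches '('; pop; stack = {
pos 17: '}' matches '{'; pop; stack = (empty)
pos 18: push '{'; stack = {
pos 19: '}' matches '{'; pop; stack = (empty)
pos 20: push '['; stack = [
pos 21: ']' matches '['; pop; stack = (empty)
pos 22: push '['; stack = [
pos 23: push '['; stack = [[
pos 24: push '{'; stack = [[{
pos 25: push '{'; stack = [[{{
pos 26: '}' matches '{'; pop; stack = [[{
pos 27: '}' matches '{'; pop; stack = [[
pos 28: ']' matches '['; pop; stack = [
pos 29: ']' matches '['; pop; stack = (empty)
pos 30: push '{'; stack = {
pos 31: push '('; stack = {(
pos 32: ')' matches '('; pop; stack = {
pos 33: push '['; stack = {[
pos 34: ']' matches '['; pop; stack = {
pos 35: '}' matches '{'; pop; stack = (empty)
end: stack empty → VALID
Verdict: properly nested → yes

Answer: yes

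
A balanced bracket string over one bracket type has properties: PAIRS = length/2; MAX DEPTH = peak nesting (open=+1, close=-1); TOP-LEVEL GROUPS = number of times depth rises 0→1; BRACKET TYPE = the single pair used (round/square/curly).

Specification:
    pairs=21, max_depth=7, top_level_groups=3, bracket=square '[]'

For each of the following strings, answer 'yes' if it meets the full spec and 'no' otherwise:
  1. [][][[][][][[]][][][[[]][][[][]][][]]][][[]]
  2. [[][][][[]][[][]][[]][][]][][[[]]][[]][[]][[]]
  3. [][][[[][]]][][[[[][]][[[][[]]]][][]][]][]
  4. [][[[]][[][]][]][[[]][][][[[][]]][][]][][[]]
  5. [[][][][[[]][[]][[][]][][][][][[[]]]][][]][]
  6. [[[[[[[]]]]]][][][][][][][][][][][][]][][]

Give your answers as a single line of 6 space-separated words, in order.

String 1 '[][][[][][][[]][][][[[]][][[][]][][]]][][[]]': depth seq [1 0 1 0 1 2 1 2 1 2 1 2 3 2 1 2 1 2 1 2 3 4 3 2 3 2 3 4 3 4 3 2 3 2 3 2 1 0 1 0 1 2 1 0]
  -> pairs=22 depth=4 groups=5 -> no
String 2 '[[][][][[]][[][]][[]][][]][][[[]]][[]][[]][[]]': depth seq [1 2 1 2 1 2 1 2 3 2 1 2 3 2 3 2 1 2 3 2 1 2 1 2 1 0 1 0 1 2 3 2 1 0 1 2 1 0 1 2 1 0 1 2 1 0]
  -> pairs=23 depth=3 groups=6 -> no
String 3 '[][][[[][]]][][[[[][]][[[][[]]]][][]][]][]': depth seq [1 0 1 0 1 2 3 2 3 2 1 0 1 0 1 2 3 4 3 4 3 2 3 4 5 4 5 6 5 4 3 2 3 2 3 2 1 2 1 0 1 0]
  -> pairs=21 depth=6 groups=6 -> no
String 4 '[][[[]][[][]][]][[[]][][][[[][]]][][]][][[]]': depth seq [1 0 1 2 3 2 1 2 3 2 3 2 1 2 1 0 1 2 3 2 1 2 1 2 1 2 3 4 3 4 3 2 1 2 1 2 1 0 1 0 1 2 1 0]
  -> pairs=22 depth=4 groups=5 -> no
String 5 '[[][][][[[]][[]][[][]][][][][][[[]]]][][]][]': depth seq [1 2 1 2 1 2 1 2 3 4 3 2 3 4 3 2 3 4 3 4 3 2 3 2 3 2 3 2 3 2 3 4 5 4 3 2 1 2 1 2 1 0 1 0]
  -> pairs=22 depth=5 groups=2 -> no
String 6 '[[[[[[[]]]]]][][][][][][][][][][][][]][][]': depth seq [1 2 3 4 5 6 7 6 5 4 3 2 1 2 1 2 1 2 1 2 1 2 1 2 1 2 1 2 1 2 1 2 1 2 1 2 1 0 1 0 1 0]
  -> pairs=21 depth=7 groups=3 -> yes

Answer: no no no no no yes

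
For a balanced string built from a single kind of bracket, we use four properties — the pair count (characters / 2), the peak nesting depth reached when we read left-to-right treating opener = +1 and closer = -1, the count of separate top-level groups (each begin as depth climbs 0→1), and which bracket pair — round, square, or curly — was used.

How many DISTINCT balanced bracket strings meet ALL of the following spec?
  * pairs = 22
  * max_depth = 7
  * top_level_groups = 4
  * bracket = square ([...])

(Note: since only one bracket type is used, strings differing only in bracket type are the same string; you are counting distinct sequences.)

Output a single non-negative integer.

Spec: pairs=22 depth=7 groups=4
Count(depth <= 7) = 8872415968
Count(depth <= 6) = 6569259420
Count(depth == 7) = 8872415968 - 6569259420 = 2303156548

Answer: 2303156548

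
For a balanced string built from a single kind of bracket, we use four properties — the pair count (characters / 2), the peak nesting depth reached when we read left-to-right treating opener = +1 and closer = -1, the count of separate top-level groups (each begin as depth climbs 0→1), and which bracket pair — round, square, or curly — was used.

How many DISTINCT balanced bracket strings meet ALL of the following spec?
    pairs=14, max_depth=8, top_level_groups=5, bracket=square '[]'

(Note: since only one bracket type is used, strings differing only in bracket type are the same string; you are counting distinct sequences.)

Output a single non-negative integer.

Answer: 840

Derivation:
Spec: pairs=14 depth=8 groups=5
Count(depth <= 8) = 177550
Count(depth <= 7) = 176710
Count(depth == 8) = 177550 - 176710 = 840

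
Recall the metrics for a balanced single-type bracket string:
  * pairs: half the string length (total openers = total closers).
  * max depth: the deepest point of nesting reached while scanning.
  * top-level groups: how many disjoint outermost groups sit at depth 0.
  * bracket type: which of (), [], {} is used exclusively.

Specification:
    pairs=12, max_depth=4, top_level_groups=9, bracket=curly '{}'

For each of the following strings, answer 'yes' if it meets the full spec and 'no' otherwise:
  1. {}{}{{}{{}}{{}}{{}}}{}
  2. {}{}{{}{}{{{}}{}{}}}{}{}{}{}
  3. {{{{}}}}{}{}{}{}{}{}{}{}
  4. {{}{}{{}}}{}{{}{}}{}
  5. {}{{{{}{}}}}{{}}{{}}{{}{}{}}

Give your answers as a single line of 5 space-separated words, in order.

String 1 '{}{}{{}{{}}{{}}{{}}}{}': depth seq [1 0 1 0 1 2 1 2 3 2 1 2 3 2 1 2 3 2 1 0 1 0]
  -> pairs=11 depth=3 groups=4 -> no
String 2 '{}{}{{}{}{{{}}{}{}}}{}{}{}{}': depth seq [1 0 1 0 1 2 1 2 1 2 3 4 3 2 3 2 3 2 1 0 1 0 1 0 1 0 1 0]
  -> pairs=14 depth=4 groups=7 -> no
String 3 '{{{{}}}}{}{}{}{}{}{}{}{}': depth seq [1 2 3 4 3 2 1 0 1 0 1 0 1 0 1 0 1 0 1 0 1 0 1 0]
  -> pairs=12 depth=4 groups=9 -> yes
String 4 '{{}{}{{}}}{}{{}{}}{}': depth seq [1 2 1 2 1 2 3 2 1 0 1 0 1 2 1 2 1 0 1 0]
  -> pairs=10 depth=3 groups=4 -> no
String 5 '{}{{{{}{}}}}{{}}{{}}{{}{}{}}': depth seq [1 0 1 2 3 4 3 4 3 2 1 0 1 2 1 0 1 2 1 0 1 2 1 2 1 2 1 0]
  -> pairs=14 depth=4 groups=5 -> no

Answer: no no yes no no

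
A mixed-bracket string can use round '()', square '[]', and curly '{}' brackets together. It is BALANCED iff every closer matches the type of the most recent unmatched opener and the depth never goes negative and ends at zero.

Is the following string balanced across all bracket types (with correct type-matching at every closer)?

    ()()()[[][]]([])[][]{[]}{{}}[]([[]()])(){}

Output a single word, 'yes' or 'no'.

Answer: yes

Derivation:
pos 0: push '('; stack = (
pos 1: ')' matches '('; pop; stack = (empty)
pos 2: push '('; stack = (
pos 3: ')' matches '('; pop; stack = (empty)
pos 4: push '('; stack = (
pos 5: ')' matches '('; pop; stack = (empty)
pos 6: push '['; stack = [
pos 7: push '['; stack = [[
pos 8: ']' matches '['; pop; stack = [
pos 9: push '['; stack = [[
pos 10: ']' matches '['; pop; stack = [
pos 11: ']' matches '['; pop; stack = (empty)
pos 12: push '('; stack = (
pos 13: push '['; stack = ([
pos 14: ']' matches '['; pop; stack = (
pos 15: ')' matches '('; pop; stack = (empty)
pos 16: push '['; stack = [
pos 17: ']' matches '['; pop; stack = (empty)
pos 18: push '['; stack = [
pos 19: ']' matches '['; pop; stack = (empty)
pos 20: push '{'; stack = {
pos 21: push '['; stack = {[
pos 22: ']' matches '['; pop; stack = {
pos 23: '}' matches '{'; pop; stack = (empty)
pos 24: push '{'; stack = {
pos 25: push '{'; stack = {{
pos 26: '}' matches '{'; pop; stack = {
pos 27: '}' matches '{'; pop; stack = (empty)
pos 28: push '['; stack = [
pos 29: ']' matches '['; pop; stack = (empty)
pos 30: push '('; stack = (
pos 31: push '['; stack = ([
pos 32: push '['; stack = ([[
pos 33: ']' matches '['; pop; stack = ([
pos 34: push '('; stack = ([(
pos 35: ')' matches '('; pop; stack = ([
pos 36: ']' matches '['; pop; stack = (
pos 37: ')' matches '('; pop; stack = (empty)
pos 38: push '('; stack = (
pos 39: ')' matches '('; pop; stack = (empty)
pos 40: push '{'; stack = {
pos 41: '}' matches '{'; pop; stack = (empty)
end: stack empty → VALID
Verdict: properly nested → yes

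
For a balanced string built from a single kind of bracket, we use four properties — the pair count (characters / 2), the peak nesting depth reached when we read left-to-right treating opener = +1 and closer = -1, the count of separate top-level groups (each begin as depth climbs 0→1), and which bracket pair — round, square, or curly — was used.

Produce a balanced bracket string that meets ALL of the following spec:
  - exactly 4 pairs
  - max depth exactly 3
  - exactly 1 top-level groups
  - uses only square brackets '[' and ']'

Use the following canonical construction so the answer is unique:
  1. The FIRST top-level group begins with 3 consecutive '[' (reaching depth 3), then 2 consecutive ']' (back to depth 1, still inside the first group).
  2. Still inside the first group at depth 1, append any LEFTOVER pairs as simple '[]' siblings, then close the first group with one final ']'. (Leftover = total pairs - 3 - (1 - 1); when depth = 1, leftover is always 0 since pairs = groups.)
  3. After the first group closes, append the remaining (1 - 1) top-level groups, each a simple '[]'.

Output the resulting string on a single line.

Answer: [[[]][]]

Derivation:
Spec: pairs=4 depth=3 groups=1
Leftover pairs = 4 - 3 - (1-1) = 1
First group: deep chain of depth 3 + 1 sibling pairs
Remaining 0 groups: simple '[]' each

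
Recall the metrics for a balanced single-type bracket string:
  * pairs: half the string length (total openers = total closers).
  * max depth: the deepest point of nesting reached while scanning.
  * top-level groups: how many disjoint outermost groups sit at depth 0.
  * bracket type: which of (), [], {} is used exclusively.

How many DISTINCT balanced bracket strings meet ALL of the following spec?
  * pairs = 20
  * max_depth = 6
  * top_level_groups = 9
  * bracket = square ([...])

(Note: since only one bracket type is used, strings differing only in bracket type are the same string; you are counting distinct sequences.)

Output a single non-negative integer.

Answer: 2198745

Derivation:
Spec: pairs=20 depth=6 groups=9
Count(depth <= 6) = 23756481
Count(depth <= 5) = 21557736
Count(depth == 6) = 23756481 - 21557736 = 2198745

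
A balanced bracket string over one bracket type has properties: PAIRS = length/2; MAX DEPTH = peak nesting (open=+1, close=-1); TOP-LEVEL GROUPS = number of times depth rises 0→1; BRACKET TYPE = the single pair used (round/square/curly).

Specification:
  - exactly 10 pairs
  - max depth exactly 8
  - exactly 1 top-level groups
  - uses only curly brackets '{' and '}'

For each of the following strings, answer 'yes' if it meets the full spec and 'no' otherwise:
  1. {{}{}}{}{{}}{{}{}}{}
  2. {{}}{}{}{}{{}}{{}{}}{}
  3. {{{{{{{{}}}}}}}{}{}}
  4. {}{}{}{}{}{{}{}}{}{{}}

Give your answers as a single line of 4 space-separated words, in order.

Answer: no no yes no

Derivation:
String 1 '{{}{}}{}{{}}{{}{}}{}': depth seq [1 2 1 2 1 0 1 0 1 2 1 0 1 2 1 2 1 0 1 0]
  -> pairs=10 depth=2 groups=5 -> no
String 2 '{{}}{}{}{}{{}}{{}{}}{}': depth seq [1 2 1 0 1 0 1 0 1 0 1 2 1 0 1 2 1 2 1 0 1 0]
  -> pairs=11 depth=2 groups=7 -> no
String 3 '{{{{{{{{}}}}}}}{}{}}': depth seq [1 2 3 4 5 6 7 8 7 6 5 4 3 2 1 2 1 2 1 0]
  -> pairs=10 depth=8 groups=1 -> yes
String 4 '{}{}{}{}{}{{}{}}{}{{}}': depth seq [1 0 1 0 1 0 1 0 1 0 1 2 1 2 1 0 1 0 1 2 1 0]
  -> pairs=11 depth=2 groups=8 -> no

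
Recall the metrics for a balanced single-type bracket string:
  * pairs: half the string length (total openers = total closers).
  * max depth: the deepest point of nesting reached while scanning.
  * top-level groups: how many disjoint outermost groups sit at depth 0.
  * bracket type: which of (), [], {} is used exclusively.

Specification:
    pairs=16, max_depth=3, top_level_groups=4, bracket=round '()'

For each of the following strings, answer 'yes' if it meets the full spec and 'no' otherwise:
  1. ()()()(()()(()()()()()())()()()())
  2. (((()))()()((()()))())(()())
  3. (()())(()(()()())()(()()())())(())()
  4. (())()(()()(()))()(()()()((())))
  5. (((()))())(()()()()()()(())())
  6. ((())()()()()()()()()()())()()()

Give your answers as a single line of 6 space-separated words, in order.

Answer: no no no no no yes

Derivation:
String 1 '()()()(()()(()()()()()())()()()())': depth seq [1 0 1 0 1 0 1 2 1 2 1 2 3 2 3 2 3 2 3 2 3 2 3 2 1 2 1 2 1 2 1 2 1 0]
  -> pairs=17 depth=3 groups=4 -> no
String 2 '(((()))()()((()()))())(()())': depth seq [1 2 3 4 3 2 1 2 1 2 1 2 3 4 3 4 3 2 1 2 1 0 1 2 1 2 1 0]
  -> pairs=14 depth=4 groups=2 -> no
String 3 '(()())(()(()()())()(()()())())(())()': depth seq [1 2 1 2 1 0 1 2 1 2 3 2 3 2 3 2 1 2 1 2 3 2 3 2 3 2 1 2 1 0 1 2 1 0 1 0]
  -> pairs=18 depth=3 groups=4 -> no
String 4 '(())()(()()(()))()(()()()((())))': depth seq [1 2 1 0 1 0 1 2 1 2 1 2 3 2 1 0 1 0 1 2 1 2 1 2 1 2 3 4 3 2 1 0]
  -> pairs=16 depth=4 groups=5 -> no
String 5 '(((()))())(()()()()()()(())())': depth seq [1 2 3 4 3 2 1 2 1 0 1 2 1 2 1 2 1 2 1 2 1 2 1 2 3 2 1 2 1 0]
  -> pairs=15 depth=4 groups=2 -> no
String 6 '((())()()()()()()()()()())()()()': depth seq [1 2 3 2 1 2 1 2 1 2 1 2 1 2 1 2 1 2 1 2 1 2 1 2 1 0 1 0 1 0 1 0]
  -> pairs=16 depth=3 groups=4 -> yes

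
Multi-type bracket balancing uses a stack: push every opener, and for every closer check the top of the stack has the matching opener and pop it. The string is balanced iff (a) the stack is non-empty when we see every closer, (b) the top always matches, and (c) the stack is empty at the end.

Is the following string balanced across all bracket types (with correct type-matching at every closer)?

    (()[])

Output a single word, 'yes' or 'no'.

Answer: yes

Derivation:
pos 0: push '('; stack = (
pos 1: push '('; stack = ((
pos 2: ')' matches '('; pop; stack = (
pos 3: push '['; stack = ([
pos 4: ']' matches '['; pop; stack = (
pos 5: ')' matches '('; pop; stack = (empty)
end: stack empty → VALID
Verdict: properly nested → yes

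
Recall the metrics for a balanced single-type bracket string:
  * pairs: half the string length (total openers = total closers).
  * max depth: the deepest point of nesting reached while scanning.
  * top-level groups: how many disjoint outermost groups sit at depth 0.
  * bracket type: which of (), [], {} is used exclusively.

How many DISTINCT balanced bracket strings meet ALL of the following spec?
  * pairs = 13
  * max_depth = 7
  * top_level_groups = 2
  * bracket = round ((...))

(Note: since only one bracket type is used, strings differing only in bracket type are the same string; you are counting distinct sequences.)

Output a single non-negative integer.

Spec: pairs=13 depth=7 groups=2
Count(depth <= 7) = 196880
Count(depth <= 6) = 172592
Count(depth == 7) = 196880 - 172592 = 24288

Answer: 24288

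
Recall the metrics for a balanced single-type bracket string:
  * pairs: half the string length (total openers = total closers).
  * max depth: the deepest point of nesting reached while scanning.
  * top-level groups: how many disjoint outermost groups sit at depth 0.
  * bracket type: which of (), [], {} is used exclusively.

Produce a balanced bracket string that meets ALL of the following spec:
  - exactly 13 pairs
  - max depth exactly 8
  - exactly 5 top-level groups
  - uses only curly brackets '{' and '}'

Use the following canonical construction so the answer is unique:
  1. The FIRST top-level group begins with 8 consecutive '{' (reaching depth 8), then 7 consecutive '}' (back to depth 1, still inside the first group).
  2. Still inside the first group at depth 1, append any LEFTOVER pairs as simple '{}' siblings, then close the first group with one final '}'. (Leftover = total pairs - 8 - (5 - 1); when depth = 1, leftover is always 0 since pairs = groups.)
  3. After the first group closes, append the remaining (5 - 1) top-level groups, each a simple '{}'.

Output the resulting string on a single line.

Spec: pairs=13 depth=8 groups=5
Leftover pairs = 13 - 8 - (5-1) = 1
First group: deep chain of depth 8 + 1 sibling pairs
Remaining 4 groups: simple '{}' each

Answer: {{{{{{{{}}}}}}}{}}{}{}{}{}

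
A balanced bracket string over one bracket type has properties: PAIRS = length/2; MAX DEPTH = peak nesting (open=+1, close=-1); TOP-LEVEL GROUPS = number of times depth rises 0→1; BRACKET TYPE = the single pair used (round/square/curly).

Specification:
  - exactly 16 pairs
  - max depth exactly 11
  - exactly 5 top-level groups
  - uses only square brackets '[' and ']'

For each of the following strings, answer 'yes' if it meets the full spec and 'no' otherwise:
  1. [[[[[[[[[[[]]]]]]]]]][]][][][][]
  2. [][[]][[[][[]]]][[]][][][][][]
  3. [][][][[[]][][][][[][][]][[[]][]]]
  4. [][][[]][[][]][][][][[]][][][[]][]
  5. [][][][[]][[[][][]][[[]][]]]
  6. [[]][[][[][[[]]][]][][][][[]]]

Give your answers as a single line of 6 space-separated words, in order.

String 1 '[[[[[[[[[[[]]]]]]]]]][]][][][][]': depth seq [1 2 3 4 5 6 7 8 9 10 11 10 9 8 7 6 5 4 3 2 1 2 1 0 1 0 1 0 1 0 1 0]
  -> pairs=16 depth=11 groups=5 -> yes
String 2 '[][[]][[[][[]]]][[]][][][][][]': depth seq [1 0 1 2 1 0 1 2 3 2 3 4 3 2 1 0 1 2 1 0 1 0 1 0 1 0 1 0 1 0]
  -> pairs=15 depth=4 groups=9 -> no
String 3 '[][][][[[]][][][][[][][]][[[]][]]]': depth seq [1 0 1 0 1 0 1 2 3 2 1 2 1 2 1 2 1 2 3 2 3 2 3 2 1 2 3 4 3 2 3 2 1 0]
  -> pairs=17 depth=4 groups=4 -> no
String 4 '[][][[]][[][]][][][][[]][][][[]][]': depth seq [1 0 1 0 1 2 1 0 1 2 1 2 1 0 1 0 1 0 1 0 1 2 1 0 1 0 1 0 1 2 1 0 1 0]
  -> pairs=17 depth=2 groups=12 -> no
String 5 '[][][][[]][[[][][]][[[]][]]]': depth seq [1 0 1 0 1 0 1 2 1 0 1 2 3 2 3 2 3 2 1 2 3 4 3 2 3 2 1 0]
  -> pairs=14 depth=4 groups=5 -> no
String 6 '[[]][[][[][[[]]][]][][][][[]]]': depth seq [1 2 1 0 1 2 1 2 3 2 3 4 5 4 3 2 3 2 1 2 1 2 1 2 1 2 3 2 1 0]
  -> pairs=15 depth=5 groups=2 -> no

Answer: yes no no no no no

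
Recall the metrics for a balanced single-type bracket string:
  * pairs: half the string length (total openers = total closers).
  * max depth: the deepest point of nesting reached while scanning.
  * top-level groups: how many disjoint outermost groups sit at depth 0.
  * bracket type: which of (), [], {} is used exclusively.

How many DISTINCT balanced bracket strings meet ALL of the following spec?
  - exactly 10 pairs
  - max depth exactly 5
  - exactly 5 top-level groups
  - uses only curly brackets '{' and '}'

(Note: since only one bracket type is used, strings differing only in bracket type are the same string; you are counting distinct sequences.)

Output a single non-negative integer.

Spec: pairs=10 depth=5 groups=5
Count(depth <= 5) = 996
Count(depth <= 4) = 941
Count(depth == 5) = 996 - 941 = 55

Answer: 55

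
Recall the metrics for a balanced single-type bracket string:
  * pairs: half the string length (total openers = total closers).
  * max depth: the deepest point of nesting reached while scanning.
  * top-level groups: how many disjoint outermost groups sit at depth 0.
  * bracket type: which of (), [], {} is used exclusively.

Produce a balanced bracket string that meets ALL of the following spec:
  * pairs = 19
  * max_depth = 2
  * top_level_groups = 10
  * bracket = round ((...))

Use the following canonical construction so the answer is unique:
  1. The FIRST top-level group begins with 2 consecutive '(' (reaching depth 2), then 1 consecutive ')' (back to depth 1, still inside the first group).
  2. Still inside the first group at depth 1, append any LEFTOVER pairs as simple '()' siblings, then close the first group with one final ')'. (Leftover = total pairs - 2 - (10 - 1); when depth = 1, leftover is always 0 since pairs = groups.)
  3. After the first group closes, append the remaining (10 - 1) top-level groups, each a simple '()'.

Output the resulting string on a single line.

Answer: (()()()()()()()()())()()()()()()()()()

Derivation:
Spec: pairs=19 depth=2 groups=10
Leftover pairs = 19 - 2 - (10-1) = 8
First group: deep chain of depth 2 + 8 sibling pairs
Remaining 9 groups: simple '()' each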